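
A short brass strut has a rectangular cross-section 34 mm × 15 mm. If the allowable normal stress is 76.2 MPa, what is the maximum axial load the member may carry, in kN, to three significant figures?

A = 510 mm².
P_max = σ_allow · A = 76.2 · 510 = 38860 N = 38.86 kN.

38.9 kN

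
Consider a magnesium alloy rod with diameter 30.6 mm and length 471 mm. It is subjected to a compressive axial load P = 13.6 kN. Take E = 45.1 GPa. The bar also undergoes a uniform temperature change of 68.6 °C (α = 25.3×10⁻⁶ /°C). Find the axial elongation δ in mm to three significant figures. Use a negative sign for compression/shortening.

0.624 mm

A = 735.4 mm².
δ_mech = NL/(AE) = -13600·471/(735.4·45100) = -0.1931 mm.
δ_thermal = αLΔT = 25.3e-6·471·68.6 = 0.8175 mm.
δ = δ_mech + δ_thermal = 0.6243 mm.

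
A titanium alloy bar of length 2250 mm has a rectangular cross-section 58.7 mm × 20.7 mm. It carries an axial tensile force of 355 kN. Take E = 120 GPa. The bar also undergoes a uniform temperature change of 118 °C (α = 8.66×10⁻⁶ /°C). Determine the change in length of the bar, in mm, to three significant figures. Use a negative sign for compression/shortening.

A = 1215 mm².
δ_mech = NL/(AE) = 355000·2250/(1215·120000) = 5.478 mm.
δ_thermal = αLΔT = 8.66e-6·2250·118 = 2.299 mm.
δ = δ_mech + δ_thermal = 7.777 mm.

7.78 mm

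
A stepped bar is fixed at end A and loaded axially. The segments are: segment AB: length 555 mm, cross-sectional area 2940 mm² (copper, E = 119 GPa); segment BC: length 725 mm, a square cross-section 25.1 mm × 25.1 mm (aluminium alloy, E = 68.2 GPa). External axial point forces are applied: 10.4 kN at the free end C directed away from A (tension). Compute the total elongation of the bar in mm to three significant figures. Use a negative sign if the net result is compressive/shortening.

Internal axial forces (sectioning from the free end, tension +): N_BC = 10.4 kN, N_AB = 10.4 kN.
A_BC = 630 mm².
δ_AB = 10400·555/(2940·119000) = 0.0165 mm
δ_BC = 10400·725/(630·68200) = 0.1755 mm
δ = Σδ_i = 0.192 mm.

0.192 mm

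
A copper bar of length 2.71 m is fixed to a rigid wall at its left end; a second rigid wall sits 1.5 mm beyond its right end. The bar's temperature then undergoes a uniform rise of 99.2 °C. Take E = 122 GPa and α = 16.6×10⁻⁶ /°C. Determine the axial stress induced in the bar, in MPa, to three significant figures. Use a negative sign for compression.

-133 MPa

Free thermal expansion αLΔT = 16.6e-6 · 2710 · 99.2 = 4.463 mm.
The walls engage after the gap closes; constrained expansion = 4.463 − 1.5 = 2.963 mm.
The walls impose strain ε = −(2.963)/2710 = -1.0932e-03; σ = Eε = 122000 · -1.0932e-03 = -133.4 MPa.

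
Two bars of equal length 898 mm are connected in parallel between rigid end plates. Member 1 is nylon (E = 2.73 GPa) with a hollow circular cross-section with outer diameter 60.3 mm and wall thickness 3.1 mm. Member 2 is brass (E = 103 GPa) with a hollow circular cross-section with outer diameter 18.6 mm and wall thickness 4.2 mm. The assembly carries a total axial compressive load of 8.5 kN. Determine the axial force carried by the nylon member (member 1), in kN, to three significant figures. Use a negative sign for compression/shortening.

A_1 = 557.1 mm².
A_2 = 190 mm².
Equal strain + equilibrium ⇒ each member carries load in proportion to AE: A₁E₁ = 1521000 N, A₂E₂ = 19570000 N, ΣAE = 21090000 N.
F₁ = P·A₁E₁/ΣAE = -8500·1521000/21090000 = -612.9 N.

-0.613 kN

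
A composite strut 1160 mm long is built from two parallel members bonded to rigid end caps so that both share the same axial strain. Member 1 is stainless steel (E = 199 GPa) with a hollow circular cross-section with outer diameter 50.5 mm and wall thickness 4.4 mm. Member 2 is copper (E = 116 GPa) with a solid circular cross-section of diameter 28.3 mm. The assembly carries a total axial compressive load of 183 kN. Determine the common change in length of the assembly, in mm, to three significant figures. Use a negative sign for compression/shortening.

A_1 = 637.2 mm².
A_2 = 629 mm².
Equal strain + equilibrium ⇒ each member carries load in proportion to AE: A₁E₁ = 126800000 N, A₂E₂ = 72970000 N, ΣAE = 199800000 N.
δ = PL/ΣAE = -183000·1160/199800000 = -1.063 mm.

-1.06 mm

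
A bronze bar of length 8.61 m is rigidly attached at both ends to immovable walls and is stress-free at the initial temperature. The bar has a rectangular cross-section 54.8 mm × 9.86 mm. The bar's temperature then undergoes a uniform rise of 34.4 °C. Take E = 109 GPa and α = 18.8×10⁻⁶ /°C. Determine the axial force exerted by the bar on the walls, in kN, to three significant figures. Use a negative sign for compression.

Free thermal expansion αLΔT = 18.8e-6 · 8610 · 34.4 = 5.568 mm.
The walls impose strain ε = −(5.568)/8610 = -6.4672e-04; σ = Eε = 109000 · -6.4672e-04 = -70.49 MPa.
Wall reaction R = σ·A = -70.49·540.3 = -38090 N = -38.09 kN.

-38.1 kN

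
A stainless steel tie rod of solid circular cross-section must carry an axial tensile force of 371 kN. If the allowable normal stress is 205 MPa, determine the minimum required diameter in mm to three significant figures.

48.0 mm

Required area A ≥ P/σ_allow = 371000/205 = 1810 mm².
For a solid circular section, d ≥ √(4A/π) = 48 mm.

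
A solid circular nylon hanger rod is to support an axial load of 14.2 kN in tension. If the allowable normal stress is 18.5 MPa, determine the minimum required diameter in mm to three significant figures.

Required area A ≥ P/σ_allow = 14200/18.5 = 767.6 mm².
For a solid circular section, d ≥ √(4A/π) = 31.26 mm.

31.3 mm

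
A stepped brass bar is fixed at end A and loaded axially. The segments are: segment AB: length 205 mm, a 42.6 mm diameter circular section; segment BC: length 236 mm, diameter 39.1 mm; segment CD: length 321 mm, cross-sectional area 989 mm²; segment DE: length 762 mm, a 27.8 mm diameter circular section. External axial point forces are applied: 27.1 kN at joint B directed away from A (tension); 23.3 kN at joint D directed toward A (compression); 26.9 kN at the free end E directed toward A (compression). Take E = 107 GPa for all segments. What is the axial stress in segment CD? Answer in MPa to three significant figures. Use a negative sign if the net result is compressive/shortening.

Internal axial forces (sectioning from the free end, tension +): N_DE = -26.9 kN, N_CD = -50.2 kN, N_BC = -50.2 kN, N_AB = -23.1 kN.
σ_CD = N_CD/A_CD = -50200/989 = -50.76 MPa.

-50.8 MPa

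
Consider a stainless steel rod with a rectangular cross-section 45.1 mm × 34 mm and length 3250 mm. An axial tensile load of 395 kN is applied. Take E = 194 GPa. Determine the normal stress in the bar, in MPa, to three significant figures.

A = 1533 mm².
σ = N/A = 395000/1533 = 257.6 MPa.

258 MPa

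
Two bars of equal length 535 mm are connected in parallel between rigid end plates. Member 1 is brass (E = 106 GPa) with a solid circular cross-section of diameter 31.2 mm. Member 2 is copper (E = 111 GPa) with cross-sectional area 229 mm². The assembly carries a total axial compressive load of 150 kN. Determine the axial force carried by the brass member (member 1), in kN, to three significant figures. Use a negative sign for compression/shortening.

A_1 = 764.5 mm².
Equal strain + equilibrium ⇒ each member carries load in proportion to AE: A₁E₁ = 81040000 N, A₂E₂ = 25420000 N, ΣAE = 106500000 N.
F₁ = P·A₁E₁/ΣAE = -150000·81040000/106500000 = -114200 N.

-114 kN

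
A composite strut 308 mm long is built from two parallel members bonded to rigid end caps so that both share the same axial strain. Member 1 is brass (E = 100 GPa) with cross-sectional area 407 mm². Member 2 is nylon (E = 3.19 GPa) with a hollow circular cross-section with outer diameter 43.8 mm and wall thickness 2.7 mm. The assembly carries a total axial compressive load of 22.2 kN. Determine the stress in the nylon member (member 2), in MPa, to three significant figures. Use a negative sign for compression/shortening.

-1.69 MPa

A_2 = 348.6 mm².
Equal strain + equilibrium ⇒ each member carries load in proportion to AE: A₁E₁ = 40700000 N, A₂E₂ = 1112000 N, ΣAE = 41810000 N.
σ₂ = P·E₂/ΣAE = -22200·3190/41810000 = -1.694 MPa.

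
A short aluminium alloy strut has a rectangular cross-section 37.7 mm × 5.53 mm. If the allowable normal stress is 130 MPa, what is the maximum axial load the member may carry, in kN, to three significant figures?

27.1 kN

A = 208.5 mm².
P_max = σ_allow · A = 130 · 208.5 = 27100 N = 27.1 kN.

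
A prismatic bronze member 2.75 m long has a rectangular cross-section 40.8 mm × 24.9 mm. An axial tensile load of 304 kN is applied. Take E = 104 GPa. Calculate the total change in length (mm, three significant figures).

7.91 mm

A = 1016 mm².
δ_mech = NL/(AE) = 304000·2750/(1016·104000) = 7.912 mm.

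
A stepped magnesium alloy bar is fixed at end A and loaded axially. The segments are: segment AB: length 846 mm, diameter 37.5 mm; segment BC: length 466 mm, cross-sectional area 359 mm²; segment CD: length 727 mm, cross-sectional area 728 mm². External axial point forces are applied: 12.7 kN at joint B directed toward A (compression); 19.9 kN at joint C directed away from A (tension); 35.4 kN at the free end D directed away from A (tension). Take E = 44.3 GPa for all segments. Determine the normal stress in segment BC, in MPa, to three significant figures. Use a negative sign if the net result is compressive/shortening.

Internal axial forces (sectioning from the free end, tension +): N_CD = 35.4 kN, N_BC = 55.3 kN, N_AB = 42.6 kN.
σ_BC = N_BC/A_BC = 55300/359 = 154 MPa.

154 MPa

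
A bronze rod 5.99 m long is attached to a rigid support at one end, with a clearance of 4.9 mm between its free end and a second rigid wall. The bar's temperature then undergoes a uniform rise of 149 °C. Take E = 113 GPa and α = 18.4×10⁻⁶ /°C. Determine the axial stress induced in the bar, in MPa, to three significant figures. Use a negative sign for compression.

-217 MPa

Free thermal expansion αLΔT = 18.4e-6 · 5990 · 149 = 16.42 mm.
The walls engage after the gap closes; constrained expansion = 16.42 − 4.9 = 11.52 mm.
The walls impose strain ε = −(11.52)/5990 = -1.9236e-03; σ = Eε = 113000 · -1.9236e-03 = -217.4 MPa.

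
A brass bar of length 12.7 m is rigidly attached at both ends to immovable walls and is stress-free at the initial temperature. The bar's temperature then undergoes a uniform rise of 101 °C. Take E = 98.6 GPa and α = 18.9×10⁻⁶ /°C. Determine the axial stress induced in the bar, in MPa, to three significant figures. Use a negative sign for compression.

Free thermal expansion αLΔT = 18.9e-6 · 12700 · 101 = 24.24 mm.
The walls impose strain ε = −(24.24)/12700 = -1.9089e-03; σ = Eε = 98600 · -1.9089e-03 = -188.2 MPa.

-188 MPa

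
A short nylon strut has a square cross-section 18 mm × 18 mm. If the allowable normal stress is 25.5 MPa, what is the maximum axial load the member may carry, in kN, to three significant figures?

A = 324 mm².
P_max = σ_allow · A = 25.5 · 324 = 8262 N = 8.262 kN.

8.26 kN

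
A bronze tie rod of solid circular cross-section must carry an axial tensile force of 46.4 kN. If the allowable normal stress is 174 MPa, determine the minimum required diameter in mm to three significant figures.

Required area A ≥ P/σ_allow = 46400/174 = 266.7 mm².
For a solid circular section, d ≥ √(4A/π) = 18.43 mm.

18.4 mm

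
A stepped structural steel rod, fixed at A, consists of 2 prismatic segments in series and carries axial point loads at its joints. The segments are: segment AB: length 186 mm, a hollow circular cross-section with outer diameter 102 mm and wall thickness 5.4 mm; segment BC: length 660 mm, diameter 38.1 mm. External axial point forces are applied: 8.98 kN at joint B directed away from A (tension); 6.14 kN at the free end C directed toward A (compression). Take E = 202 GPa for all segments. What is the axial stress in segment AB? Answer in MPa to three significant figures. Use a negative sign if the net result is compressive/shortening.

Internal axial forces (sectioning from the free end, tension +): N_BC = -6.14 kN, N_AB = 2.84 kN.
A_AB = 1639 mm².
σ_AB = N_AB/A_AB = 2840/1639 = 1.733 MPa.

1.73 MPa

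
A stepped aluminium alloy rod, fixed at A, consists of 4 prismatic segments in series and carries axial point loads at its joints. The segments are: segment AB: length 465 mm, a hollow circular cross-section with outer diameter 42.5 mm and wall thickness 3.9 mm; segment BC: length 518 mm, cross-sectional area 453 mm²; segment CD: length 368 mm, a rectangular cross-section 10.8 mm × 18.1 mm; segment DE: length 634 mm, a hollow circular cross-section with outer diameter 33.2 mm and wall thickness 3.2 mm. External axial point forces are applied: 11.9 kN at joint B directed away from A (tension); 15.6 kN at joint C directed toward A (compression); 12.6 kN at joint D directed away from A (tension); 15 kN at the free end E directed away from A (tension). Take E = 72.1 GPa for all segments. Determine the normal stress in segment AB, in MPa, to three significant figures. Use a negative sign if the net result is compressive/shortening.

50.5 MPa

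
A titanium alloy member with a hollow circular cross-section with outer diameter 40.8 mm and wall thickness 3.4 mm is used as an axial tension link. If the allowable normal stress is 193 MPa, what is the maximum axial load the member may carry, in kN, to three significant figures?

A = 399.5 mm².
P_max = σ_allow · A = 193 · 399.5 = 77100 N = 77.1 kN.

77.1 kN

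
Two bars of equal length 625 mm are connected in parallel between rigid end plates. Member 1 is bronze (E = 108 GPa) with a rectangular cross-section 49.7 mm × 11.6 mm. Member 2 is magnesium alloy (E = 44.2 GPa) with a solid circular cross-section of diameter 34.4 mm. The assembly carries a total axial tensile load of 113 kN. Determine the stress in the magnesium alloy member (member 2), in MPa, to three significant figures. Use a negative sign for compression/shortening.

A_1 = 576.5 mm².
A_2 = 929.4 mm².
Equal strain + equilibrium ⇒ each member carries load in proportion to AE: A₁E₁ = 62260000 N, A₂E₂ = 41080000 N, ΣAE = 103300000 N.
σ₂ = P·E₂/ΣAE = 113000·44200/103300000 = 48.33 MPa.

48.3 MPa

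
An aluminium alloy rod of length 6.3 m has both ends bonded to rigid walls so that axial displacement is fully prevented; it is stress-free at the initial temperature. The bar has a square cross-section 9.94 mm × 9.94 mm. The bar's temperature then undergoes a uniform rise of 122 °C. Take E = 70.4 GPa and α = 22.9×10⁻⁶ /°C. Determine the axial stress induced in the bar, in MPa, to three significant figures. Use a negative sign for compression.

-197 MPa

Free thermal expansion αLΔT = 22.9e-6 · 6300 · 122 = 17.6 mm.
The walls impose strain ε = −(17.6)/6300 = -2.7938e-03; σ = Eε = 70400 · -2.7938e-03 = -196.7 MPa.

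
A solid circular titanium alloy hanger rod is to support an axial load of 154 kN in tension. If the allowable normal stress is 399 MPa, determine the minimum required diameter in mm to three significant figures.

Required area A ≥ P/σ_allow = 154000/399 = 386 mm².
For a solid circular section, d ≥ √(4A/π) = 22.17 mm.

22.2 mm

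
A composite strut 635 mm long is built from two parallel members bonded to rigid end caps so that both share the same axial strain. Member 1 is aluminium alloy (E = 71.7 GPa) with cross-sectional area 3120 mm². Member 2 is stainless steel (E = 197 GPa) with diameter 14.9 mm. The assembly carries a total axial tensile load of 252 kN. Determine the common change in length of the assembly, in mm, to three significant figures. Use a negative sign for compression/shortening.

0.620 mm

A_2 = 174.4 mm².
Equal strain + equilibrium ⇒ each member carries load in proportion to AE: A₁E₁ = 223700000 N, A₂E₂ = 34350000 N, ΣAE = 258100000 N.
δ = PL/ΣAE = 252000·635/258100000 = 0.6201 mm.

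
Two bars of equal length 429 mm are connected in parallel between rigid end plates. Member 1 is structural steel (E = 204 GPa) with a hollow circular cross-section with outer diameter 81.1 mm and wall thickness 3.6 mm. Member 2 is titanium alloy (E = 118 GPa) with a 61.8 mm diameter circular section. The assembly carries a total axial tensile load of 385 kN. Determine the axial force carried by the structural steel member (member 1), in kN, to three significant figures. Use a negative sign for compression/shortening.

129 kN

A_1 = 876.5 mm².
A_2 = 3000 mm².
Equal strain + equilibrium ⇒ each member carries load in proportion to AE: A₁E₁ = 178800000 N, A₂E₂ = 354000000 N, ΣAE = 532800000 N.
F₁ = P·A₁E₁/ΣAE = 385000·178800000/532800000 = 129200 N.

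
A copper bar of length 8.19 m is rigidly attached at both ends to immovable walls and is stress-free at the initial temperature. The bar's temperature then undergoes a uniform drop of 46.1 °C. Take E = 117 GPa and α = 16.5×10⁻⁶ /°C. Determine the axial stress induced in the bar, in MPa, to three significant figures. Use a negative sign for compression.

89.0 MPa

Free thermal expansion αLΔT = 16.5e-6 · 8190 · -46.1 = -6.23 mm.
The walls impose strain ε = −(-6.23)/8190 = 7.6065e-04; σ = Eε = 117000 · 7.6065e-04 = 89 MPa.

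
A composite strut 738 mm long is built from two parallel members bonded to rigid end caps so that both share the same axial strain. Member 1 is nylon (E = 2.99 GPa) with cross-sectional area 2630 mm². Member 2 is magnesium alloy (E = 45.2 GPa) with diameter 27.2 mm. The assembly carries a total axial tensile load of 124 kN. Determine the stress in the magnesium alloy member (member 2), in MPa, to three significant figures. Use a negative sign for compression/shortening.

164 MPa

A_2 = 581.1 mm².
Equal strain + equilibrium ⇒ each member carries load in proportion to AE: A₁E₁ = 7864000 N, A₂E₂ = 26260000 N, ΣAE = 34130000 N.
σ₂ = P·E₂/ΣAE = 124000·45200/34130000 = 164.2 MPa.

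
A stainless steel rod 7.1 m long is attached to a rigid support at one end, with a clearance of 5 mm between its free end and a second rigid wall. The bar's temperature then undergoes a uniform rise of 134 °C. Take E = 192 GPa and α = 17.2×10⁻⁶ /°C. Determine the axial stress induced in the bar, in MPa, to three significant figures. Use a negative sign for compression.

-307 MPa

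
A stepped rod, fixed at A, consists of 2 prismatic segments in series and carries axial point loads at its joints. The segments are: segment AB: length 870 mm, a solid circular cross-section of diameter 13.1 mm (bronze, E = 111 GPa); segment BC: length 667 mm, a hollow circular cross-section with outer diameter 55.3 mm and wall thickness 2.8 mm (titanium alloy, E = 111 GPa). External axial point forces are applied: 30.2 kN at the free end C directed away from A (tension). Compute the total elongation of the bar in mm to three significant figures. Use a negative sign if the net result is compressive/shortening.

2.15 mm

Internal axial forces (sectioning from the free end, tension +): N_BC = 30.2 kN, N_AB = 30.2 kN.
A_AB = 134.8 mm².
A_BC = 461.8 mm².
δ_AB = 30200·870/(134.8·111000) = 1.756 mm
δ_BC = 30200·667/(461.8·111000) = 0.393 mm
δ = Σδ_i = 2.149 mm.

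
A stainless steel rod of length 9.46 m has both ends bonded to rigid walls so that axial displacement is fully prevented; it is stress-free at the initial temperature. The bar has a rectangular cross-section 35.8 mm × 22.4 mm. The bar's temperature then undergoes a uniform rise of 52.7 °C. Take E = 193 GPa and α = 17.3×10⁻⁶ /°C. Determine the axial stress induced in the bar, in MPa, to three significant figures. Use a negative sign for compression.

-176 MPa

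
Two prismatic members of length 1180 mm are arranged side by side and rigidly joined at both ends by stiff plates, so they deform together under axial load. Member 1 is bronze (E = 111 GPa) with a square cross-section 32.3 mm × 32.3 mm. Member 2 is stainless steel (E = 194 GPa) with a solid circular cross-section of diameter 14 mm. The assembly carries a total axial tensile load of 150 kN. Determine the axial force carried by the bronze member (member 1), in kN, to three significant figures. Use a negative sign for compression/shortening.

A_1 = 1043 mm².
A_2 = 153.9 mm².
Equal strain + equilibrium ⇒ each member carries load in proportion to AE: A₁E₁ = 115800000 N, A₂E₂ = 29860000 N, ΣAE = 145700000 N.
F₁ = P·A₁E₁/ΣAE = 150000·115800000/145700000 = 119200 N.

119 kN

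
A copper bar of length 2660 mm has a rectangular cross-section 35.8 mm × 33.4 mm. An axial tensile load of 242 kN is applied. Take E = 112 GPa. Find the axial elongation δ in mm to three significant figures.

A = 1196 mm².
δ_mech = NL/(AE) = 242000·2660/(1196·112000) = 4.807 mm.

4.81 mm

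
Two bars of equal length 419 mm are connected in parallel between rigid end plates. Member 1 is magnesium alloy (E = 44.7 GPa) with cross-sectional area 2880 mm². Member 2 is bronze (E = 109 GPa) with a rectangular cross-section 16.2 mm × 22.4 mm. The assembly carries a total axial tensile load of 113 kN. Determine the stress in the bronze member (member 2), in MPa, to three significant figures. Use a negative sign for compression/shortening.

73.2 MPa

A_2 = 362.9 mm².
Equal strain + equilibrium ⇒ each member carries load in proportion to AE: A₁E₁ = 128700000 N, A₂E₂ = 39550000 N, ΣAE = 168300000 N.
σ₂ = P·E₂/ΣAE = 113000·109000/168300000 = 73.19 MPa.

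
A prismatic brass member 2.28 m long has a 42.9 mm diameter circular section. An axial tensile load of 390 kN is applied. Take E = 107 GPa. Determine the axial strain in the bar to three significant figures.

0.00252

A = 1445 mm².
σ = N/A = 269.8 MPa; ε = σ/E = 269.8/107000 = 2.522e-03.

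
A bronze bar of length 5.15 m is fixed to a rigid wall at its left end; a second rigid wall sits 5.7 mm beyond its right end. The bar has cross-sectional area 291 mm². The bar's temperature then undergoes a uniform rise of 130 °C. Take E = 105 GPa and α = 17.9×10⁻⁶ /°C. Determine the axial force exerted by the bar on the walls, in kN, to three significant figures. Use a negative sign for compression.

Free thermal expansion αLΔT = 17.9e-6 · 5150 · 130 = 11.98 mm.
The walls engage after the gap closes; constrained expansion = 11.98 − 5.7 = 6.284 mm.
The walls impose strain ε = −(6.284)/5150 = -1.2202e-03; σ = Eε = 105000 · -1.2202e-03 = -128.1 MPa.
Wall reaction R = σ·A = -128.1·291 = -37280 N = -37.28 kN.

-37.3 kN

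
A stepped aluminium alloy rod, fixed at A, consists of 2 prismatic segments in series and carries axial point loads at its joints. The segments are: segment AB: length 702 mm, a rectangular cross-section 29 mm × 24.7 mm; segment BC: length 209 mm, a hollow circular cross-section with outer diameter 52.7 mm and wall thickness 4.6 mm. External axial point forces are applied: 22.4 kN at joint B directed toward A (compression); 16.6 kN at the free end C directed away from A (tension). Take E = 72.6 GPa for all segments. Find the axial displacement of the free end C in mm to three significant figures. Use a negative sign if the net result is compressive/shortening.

Internal axial forces (sectioning from the free end, tension +): N_BC = 16.6 kN, N_AB = -5.8 kN.
A_AB = 716.3 mm².
A_BC = 695.1 mm².
δ_AB = -5800·702/(716.3·72600) = -0.07829 mm
δ_BC = 16600·209/(695.1·72600) = 0.06875 mm
δ = Σδ_i = -0.009546 mm.

-0.00955 mm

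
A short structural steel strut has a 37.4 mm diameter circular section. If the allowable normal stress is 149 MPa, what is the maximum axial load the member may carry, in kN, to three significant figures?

A = 1099 mm².
P_max = σ_allow · A = 149 · 1099 = 163700 N = 163.7 kN.

164 kN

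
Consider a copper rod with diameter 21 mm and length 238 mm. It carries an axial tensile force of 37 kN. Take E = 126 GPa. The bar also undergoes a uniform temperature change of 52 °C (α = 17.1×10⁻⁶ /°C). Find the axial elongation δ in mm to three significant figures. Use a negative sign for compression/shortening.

A = 346.4 mm².
δ_mech = NL/(AE) = 37000·238/(346.4·126000) = 0.2018 mm.
δ_thermal = αLΔT = 17.1e-6·238·52 = 0.2116 mm.
δ = δ_mech + δ_thermal = 0.4134 mm.

0.413 mm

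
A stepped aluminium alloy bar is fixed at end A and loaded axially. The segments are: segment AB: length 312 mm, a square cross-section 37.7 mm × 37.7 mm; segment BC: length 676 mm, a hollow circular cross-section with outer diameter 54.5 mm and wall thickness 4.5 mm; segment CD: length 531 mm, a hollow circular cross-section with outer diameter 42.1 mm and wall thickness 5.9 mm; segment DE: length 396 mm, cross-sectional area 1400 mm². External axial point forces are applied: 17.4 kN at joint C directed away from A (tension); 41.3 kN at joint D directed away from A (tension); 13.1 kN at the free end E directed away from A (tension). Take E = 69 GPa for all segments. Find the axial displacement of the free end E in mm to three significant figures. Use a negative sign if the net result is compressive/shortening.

1.90 mm

Internal axial forces (sectioning from the free end, tension +): N_DE = 13.1 kN, N_CD = 54.4 kN, N_BC = 71.8 kN, N_AB = 71.8 kN.
A_AB = 1421 mm².
A_BC = 706.9 mm².
A_CD = 671 mm².
δ_AB = 71800·312/(1421·69000) = 0.2284 mm
δ_BC = 71800·676/(706.9·69000) = 0.9952 mm
δ_CD = 54400·531/(671·69000) = 0.6239 mm
δ_DE = 13100·396/(1400·69000) = 0.0537 mm
δ = Σδ_i = 1.901 mm.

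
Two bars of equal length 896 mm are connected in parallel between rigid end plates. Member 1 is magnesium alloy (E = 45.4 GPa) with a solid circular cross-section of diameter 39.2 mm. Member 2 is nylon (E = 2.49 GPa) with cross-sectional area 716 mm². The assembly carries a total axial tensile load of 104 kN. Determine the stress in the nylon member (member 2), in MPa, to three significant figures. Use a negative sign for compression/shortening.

A_1 = 1207 mm².
Equal strain + equilibrium ⇒ each member carries load in proportion to AE: A₁E₁ = 54790000 N, A₂E₂ = 1783000 N, ΣAE = 56570000 N.
σ₂ = P·E₂/ΣAE = 104000·2490/56570000 = 4.577 MPa.

4.58 MPa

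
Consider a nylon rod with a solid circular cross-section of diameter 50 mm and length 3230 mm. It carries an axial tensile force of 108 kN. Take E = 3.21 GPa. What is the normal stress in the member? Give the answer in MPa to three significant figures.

55.0 MPa

A = 1963 mm².
σ = N/A = 108000/1963 = 55 MPa.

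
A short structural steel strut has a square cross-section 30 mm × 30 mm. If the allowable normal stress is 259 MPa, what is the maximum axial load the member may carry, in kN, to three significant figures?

A = 900 mm².
P_max = σ_allow · A = 259 · 900 = 233100 N = 233.1 kN.

233 kN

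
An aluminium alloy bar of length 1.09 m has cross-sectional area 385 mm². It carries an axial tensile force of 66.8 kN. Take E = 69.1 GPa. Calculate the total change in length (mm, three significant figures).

2.74 mm

δ_mech = NL/(AE) = 66800·1090/(385·69100) = 2.737 mm.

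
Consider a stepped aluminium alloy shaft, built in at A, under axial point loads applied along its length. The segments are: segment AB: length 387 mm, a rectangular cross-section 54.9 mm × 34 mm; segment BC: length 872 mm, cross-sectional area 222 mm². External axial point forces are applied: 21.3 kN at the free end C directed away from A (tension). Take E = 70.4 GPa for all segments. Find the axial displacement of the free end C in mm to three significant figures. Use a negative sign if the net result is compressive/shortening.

1.25 mm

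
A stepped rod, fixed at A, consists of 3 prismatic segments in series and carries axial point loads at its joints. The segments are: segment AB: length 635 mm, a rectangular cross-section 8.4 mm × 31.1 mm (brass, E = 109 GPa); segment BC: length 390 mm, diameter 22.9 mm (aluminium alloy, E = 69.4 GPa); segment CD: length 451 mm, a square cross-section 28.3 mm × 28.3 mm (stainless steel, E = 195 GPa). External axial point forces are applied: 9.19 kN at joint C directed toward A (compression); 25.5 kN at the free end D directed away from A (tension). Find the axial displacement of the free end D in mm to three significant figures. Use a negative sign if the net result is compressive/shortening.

0.660 mm

Internal axial forces (sectioning from the free end, tension +): N_CD = 25.5 kN, N_BC = 16.31 kN, N_AB = 16.31 kN.
A_AB = 261.2 mm².
A_BC = 411.9 mm².
A_CD = 800.9 mm².
δ_AB = 16310·635/(261.2·109000) = 0.3637 mm
δ_BC = 16310·390/(411.9·69400) = 0.2225 mm
δ_CD = 25500·451/(800.9·195000) = 0.07364 mm
δ = Σδ_i = 0.6599 mm.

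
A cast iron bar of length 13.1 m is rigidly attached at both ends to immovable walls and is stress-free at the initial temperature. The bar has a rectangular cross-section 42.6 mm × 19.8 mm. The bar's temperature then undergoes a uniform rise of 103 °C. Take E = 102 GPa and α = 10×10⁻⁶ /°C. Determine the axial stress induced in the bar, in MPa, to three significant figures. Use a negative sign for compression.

Free thermal expansion αLΔT = 10e-6 · 13100 · 103 = 13.49 mm.
The walls impose strain ε = −(13.49)/13100 = -1.0300e-03; σ = Eε = 102000 · -1.0300e-03 = -105.1 MPa.

-105 MPa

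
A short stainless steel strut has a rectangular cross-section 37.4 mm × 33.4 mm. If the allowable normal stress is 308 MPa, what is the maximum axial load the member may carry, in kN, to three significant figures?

385 kN

A = 1249 mm².
P_max = σ_allow · A = 308 · 1249 = 384700 N = 384.7 kN.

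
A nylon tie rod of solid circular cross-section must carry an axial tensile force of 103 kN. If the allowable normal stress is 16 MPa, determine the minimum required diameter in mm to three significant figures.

90.5 mm

Required area A ≥ P/σ_allow = 103000/16 = 6438 mm².
For a solid circular section, d ≥ √(4A/π) = 90.53 mm.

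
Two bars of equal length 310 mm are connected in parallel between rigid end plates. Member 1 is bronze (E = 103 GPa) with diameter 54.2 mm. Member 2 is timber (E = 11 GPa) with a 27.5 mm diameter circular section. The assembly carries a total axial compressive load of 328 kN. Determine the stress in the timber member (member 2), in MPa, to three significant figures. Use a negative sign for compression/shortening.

A_1 = 2307 mm².
A_2 = 594 mm².
Equal strain + equilibrium ⇒ each member carries load in proportion to AE: A₁E₁ = 237600000 N, A₂E₂ = 6534000 N, ΣAE = 244200000 N.
σ₂ = P·E₂/ΣAE = -328000·11000/244200000 = -14.78 MPa.

-14.8 MPa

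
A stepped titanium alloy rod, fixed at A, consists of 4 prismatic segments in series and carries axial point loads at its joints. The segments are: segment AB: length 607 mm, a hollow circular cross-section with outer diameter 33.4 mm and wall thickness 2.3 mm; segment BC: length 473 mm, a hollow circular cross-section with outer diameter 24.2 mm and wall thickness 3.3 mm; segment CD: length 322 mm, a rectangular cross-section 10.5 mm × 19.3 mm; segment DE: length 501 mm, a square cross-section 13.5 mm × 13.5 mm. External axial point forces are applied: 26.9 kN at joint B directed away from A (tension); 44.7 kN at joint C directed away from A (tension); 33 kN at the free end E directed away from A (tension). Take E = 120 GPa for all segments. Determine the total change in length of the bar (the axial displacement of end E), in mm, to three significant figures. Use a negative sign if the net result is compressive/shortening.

Internal axial forces (sectioning from the free end, tension +): N_DE = 33 kN, N_CD = 33 kN, N_BC = 77.7 kN, N_AB = 104.6 kN.
A_AB = 224.7 mm².
A_BC = 216.7 mm².
A_CD = 202.7 mm².
A_DE = 182.2 mm².
δ_AB = 104600·607/(224.7·120000) = 2.355 mm
δ_BC = 77700·473/(216.7·120000) = 1.413 mm
δ_CD = 33000·322/(202.7·120000) = 0.437 mm
δ_DE = 33000·501/(182.2·120000) = 0.756 mm
δ = Σδ_i = 4.961 mm.

4.96 mm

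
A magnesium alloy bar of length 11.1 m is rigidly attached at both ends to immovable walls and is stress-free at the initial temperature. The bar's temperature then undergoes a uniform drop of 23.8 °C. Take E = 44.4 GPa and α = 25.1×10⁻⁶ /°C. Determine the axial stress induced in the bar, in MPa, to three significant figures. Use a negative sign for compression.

Free thermal expansion αLΔT = 25.1e-6 · 11100 · -23.8 = -6.631 mm.
The walls impose strain ε = −(-6.631)/11100 = 5.9738e-04; σ = Eε = 44400 · 5.9738e-04 = 26.52 MPa.

26.5 MPa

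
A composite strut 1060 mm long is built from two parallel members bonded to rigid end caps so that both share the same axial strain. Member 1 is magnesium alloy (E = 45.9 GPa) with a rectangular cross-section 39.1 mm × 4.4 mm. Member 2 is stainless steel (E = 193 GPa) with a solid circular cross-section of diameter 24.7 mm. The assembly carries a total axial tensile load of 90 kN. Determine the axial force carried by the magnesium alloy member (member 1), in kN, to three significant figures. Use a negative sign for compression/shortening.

7.08 kN

A_1 = 172 mm².
A_2 = 479.2 mm².
Equal strain + equilibrium ⇒ each member carries load in proportion to AE: A₁E₁ = 7897000 N, A₂E₂ = 92480000 N, ΣAE = 100400000 N.
F₁ = P·A₁E₁/ΣAE = 90000·7897000/100400000 = 7080 N.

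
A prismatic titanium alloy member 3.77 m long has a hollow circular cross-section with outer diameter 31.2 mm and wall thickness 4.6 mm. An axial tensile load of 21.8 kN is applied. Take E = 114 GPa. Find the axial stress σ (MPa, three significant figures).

56.7 MPa

A = 384.4 mm².
σ = N/A = 21800/384.4 = 56.71 MPa.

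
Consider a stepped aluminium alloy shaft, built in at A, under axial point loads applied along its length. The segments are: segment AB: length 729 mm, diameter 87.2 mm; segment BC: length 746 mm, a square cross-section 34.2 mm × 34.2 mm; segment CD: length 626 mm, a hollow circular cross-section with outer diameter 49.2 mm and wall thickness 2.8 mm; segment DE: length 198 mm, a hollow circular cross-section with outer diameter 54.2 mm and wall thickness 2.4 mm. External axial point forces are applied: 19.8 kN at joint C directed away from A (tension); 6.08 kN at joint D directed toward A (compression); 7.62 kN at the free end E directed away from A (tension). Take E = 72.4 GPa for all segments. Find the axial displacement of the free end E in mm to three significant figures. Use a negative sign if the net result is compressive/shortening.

Internal axial forces (sectioning from the free end, tension +): N_DE = 7.62 kN, N_CD = 1.54 kN, N_BC = 21.34 kN, N_AB = 21.34 kN.
A_AB = 5972 mm².
A_BC = 1170 mm².
A_CD = 408.2 mm².
A_DE = 390.6 mm².
δ_AB = 21340·729/(5972·72400) = 0.03598 mm
δ_BC = 21340·746/(1170·72400) = 0.188 mm
δ_CD = 1540·626/(408.2·72400) = 0.03262 mm
δ_DE = 7620·198/(390.6·72400) = 0.05336 mm
δ = Σδ_i = 0.31 mm.

0.310 mm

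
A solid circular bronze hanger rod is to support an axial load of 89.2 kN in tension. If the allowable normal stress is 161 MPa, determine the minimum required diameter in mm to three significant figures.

Required area A ≥ P/σ_allow = 89200/161 = 554 mm².
For a solid circular section, d ≥ √(4A/π) = 26.56 mm.

26.6 mm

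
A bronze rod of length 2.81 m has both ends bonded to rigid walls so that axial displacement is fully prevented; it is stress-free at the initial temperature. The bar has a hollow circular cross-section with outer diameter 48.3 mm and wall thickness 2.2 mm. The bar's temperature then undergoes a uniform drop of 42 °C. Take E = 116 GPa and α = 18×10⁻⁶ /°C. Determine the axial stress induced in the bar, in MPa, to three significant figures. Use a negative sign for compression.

87.7 MPa

Free thermal expansion αLΔT = 18e-6 · 2810 · -42 = -2.124 mm.
The walls impose strain ε = −(-2.124)/2810 = 7.5600e-04; σ = Eε = 116000 · 7.5600e-04 = 87.7 MPa.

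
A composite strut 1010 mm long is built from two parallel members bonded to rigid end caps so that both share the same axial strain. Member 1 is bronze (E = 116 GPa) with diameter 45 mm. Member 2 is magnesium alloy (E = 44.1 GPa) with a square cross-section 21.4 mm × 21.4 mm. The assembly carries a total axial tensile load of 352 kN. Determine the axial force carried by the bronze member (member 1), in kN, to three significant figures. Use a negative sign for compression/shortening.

317 kN

A_1 = 1590 mm².
A_2 = 458 mm².
Equal strain + equilibrium ⇒ each member carries load in proportion to AE: A₁E₁ = 184500000 N, A₂E₂ = 20200000 N, ΣAE = 204700000 N.
F₁ = P·A₁E₁/ΣAE = 352000·184500000/204700000 = 317300 N.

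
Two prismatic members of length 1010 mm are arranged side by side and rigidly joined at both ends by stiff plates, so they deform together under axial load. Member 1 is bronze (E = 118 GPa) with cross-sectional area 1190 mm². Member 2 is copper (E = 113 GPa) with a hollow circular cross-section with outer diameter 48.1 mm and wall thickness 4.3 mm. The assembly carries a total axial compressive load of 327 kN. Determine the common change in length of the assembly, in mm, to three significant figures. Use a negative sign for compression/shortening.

A_2 = 591.7 mm².
Equal strain + equilibrium ⇒ each member carries load in proportion to AE: A₁E₁ = 140400000 N, A₂E₂ = 66860000 N, ΣAE = 207300000 N.
δ = PL/ΣAE = -327000·1010/207300000 = -1.593 mm.

-1.59 mm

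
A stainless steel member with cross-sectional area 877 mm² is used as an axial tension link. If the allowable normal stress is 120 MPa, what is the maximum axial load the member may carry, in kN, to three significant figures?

105 kN

P_max = σ_allow · A = 120 · 877 = 105200 N = 105.2 kN.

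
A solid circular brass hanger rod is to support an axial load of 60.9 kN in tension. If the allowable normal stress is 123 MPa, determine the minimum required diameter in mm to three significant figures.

25.1 mm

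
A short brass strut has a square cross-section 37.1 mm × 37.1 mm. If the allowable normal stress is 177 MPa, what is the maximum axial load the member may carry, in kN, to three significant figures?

244 kN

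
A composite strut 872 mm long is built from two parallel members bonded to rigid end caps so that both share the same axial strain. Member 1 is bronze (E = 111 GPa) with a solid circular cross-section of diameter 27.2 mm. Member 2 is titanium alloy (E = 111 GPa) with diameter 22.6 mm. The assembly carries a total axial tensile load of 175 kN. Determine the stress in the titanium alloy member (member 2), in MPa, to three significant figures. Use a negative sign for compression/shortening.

A_1 = 581.1 mm².
A_2 = 401.1 mm².
Equal strain + equilibrium ⇒ each member carries load in proportion to AE: A₁E₁ = 64500000 N, A₂E₂ = 44530000 N, ΣAE = 109000000 N.
σ₂ = P·E₂/ΣAE = 175000·111000/109000000 = 178.2 MPa.

178 MPa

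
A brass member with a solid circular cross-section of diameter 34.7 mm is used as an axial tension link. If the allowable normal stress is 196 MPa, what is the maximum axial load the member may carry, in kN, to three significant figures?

A = 945.7 mm².
P_max = σ_allow · A = 196 · 945.7 = 185400 N = 185.4 kN.

185 kN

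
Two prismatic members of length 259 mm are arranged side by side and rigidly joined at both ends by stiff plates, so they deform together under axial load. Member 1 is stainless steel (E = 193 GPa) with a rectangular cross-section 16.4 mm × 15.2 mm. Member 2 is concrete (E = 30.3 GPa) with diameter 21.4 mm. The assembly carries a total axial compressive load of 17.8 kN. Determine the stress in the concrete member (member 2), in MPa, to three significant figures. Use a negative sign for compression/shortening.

-9.14 MPa

A_1 = 249.3 mm².
A_2 = 359.7 mm².
Equal strain + equilibrium ⇒ each member carries load in proportion to AE: A₁E₁ = 48110000 N, A₂E₂ = 10900000 N, ΣAE = 59010000 N.
σ₂ = P·E₂/ΣAE = -17800·30300/59010000 = -9.14 MPa.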